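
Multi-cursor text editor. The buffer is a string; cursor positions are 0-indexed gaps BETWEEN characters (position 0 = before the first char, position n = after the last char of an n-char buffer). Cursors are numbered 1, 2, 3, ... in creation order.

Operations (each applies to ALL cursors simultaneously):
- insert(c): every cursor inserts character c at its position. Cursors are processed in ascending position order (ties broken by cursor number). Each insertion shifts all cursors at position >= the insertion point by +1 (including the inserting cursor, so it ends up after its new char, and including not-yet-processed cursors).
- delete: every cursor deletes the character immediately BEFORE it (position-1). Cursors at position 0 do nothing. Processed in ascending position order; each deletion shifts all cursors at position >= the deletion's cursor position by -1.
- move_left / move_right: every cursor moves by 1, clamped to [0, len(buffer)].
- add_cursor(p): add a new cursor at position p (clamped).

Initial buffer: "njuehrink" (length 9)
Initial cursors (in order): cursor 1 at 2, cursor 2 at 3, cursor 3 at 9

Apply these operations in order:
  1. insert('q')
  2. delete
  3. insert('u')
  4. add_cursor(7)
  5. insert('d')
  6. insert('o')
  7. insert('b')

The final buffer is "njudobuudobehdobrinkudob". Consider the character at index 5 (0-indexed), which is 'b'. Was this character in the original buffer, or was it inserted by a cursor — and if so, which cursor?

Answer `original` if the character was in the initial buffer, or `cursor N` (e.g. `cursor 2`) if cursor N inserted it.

Answer: cursor 1

Derivation:
After op 1 (insert('q')): buffer="njquqehrinkq" (len 12), cursors c1@3 c2@5 c3@12, authorship ..1.2......3
After op 2 (delete): buffer="njuehrink" (len 9), cursors c1@2 c2@3 c3@9, authorship .........
After op 3 (insert('u')): buffer="njuuuehrinku" (len 12), cursors c1@3 c2@5 c3@12, authorship ..1.2......3
After op 4 (add_cursor(7)): buffer="njuuuehrinku" (len 12), cursors c1@3 c2@5 c4@7 c3@12, authorship ..1.2......3
After op 5 (insert('d')): buffer="njuduudehdrinkud" (len 16), cursors c1@4 c2@7 c4@10 c3@16, authorship ..11.22..4....33
After op 6 (insert('o')): buffer="njudouudoehdorinkudo" (len 20), cursors c1@5 c2@9 c4@13 c3@20, authorship ..111.222..44....333
After op 7 (insert('b')): buffer="njudobuudobehdobrinkudob" (len 24), cursors c1@6 c2@11 c4@16 c3@24, authorship ..1111.2222..444....3333
Authorship (.=original, N=cursor N): . . 1 1 1 1 . 2 2 2 2 . . 4 4 4 . . . . 3 3 3 3
Index 5: author = 1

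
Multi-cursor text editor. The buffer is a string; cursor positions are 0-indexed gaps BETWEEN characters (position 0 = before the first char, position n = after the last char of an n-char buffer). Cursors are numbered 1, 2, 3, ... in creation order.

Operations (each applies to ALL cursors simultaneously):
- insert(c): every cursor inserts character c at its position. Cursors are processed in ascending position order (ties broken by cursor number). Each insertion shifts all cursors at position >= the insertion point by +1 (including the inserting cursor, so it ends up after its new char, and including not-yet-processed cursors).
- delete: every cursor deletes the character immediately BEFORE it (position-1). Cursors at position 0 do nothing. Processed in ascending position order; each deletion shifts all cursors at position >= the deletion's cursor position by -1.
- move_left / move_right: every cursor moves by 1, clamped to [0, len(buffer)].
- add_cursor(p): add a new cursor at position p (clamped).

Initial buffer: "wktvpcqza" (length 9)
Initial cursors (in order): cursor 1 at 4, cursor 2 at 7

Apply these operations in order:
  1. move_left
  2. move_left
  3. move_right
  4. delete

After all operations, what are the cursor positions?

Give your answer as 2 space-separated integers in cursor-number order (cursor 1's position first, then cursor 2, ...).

Answer: 2 4

Derivation:
After op 1 (move_left): buffer="wktvpcqza" (len 9), cursors c1@3 c2@6, authorship .........
After op 2 (move_left): buffer="wktvpcqza" (len 9), cursors c1@2 c2@5, authorship .........
After op 3 (move_right): buffer="wktvpcqza" (len 9), cursors c1@3 c2@6, authorship .........
After op 4 (delete): buffer="wkvpqza" (len 7), cursors c1@2 c2@4, authorship .......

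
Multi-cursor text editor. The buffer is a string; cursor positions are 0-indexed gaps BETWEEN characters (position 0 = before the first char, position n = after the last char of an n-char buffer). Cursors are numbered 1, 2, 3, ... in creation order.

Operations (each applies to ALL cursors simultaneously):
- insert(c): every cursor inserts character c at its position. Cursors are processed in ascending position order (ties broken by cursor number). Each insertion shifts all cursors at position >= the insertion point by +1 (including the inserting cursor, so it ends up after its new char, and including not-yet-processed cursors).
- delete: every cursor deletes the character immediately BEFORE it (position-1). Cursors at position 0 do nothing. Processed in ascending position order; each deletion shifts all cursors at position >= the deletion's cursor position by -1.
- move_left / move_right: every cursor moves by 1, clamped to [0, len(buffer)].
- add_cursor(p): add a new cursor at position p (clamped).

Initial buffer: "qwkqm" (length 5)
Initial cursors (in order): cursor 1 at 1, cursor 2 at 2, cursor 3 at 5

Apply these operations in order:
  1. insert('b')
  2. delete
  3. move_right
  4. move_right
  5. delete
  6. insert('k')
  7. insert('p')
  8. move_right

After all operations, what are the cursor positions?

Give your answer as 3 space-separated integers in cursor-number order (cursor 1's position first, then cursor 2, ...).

Answer: 8 8 8

Derivation:
After op 1 (insert('b')): buffer="qbwbkqmb" (len 8), cursors c1@2 c2@4 c3@8, authorship .1.2...3
After op 2 (delete): buffer="qwkqm" (len 5), cursors c1@1 c2@2 c3@5, authorship .....
After op 3 (move_right): buffer="qwkqm" (len 5), cursors c1@2 c2@3 c3@5, authorship .....
After op 4 (move_right): buffer="qwkqm" (len 5), cursors c1@3 c2@4 c3@5, authorship .....
After op 5 (delete): buffer="qw" (len 2), cursors c1@2 c2@2 c3@2, authorship ..
After op 6 (insert('k')): buffer="qwkkk" (len 5), cursors c1@5 c2@5 c3@5, authorship ..123
After op 7 (insert('p')): buffer="qwkkkppp" (len 8), cursors c1@8 c2@8 c3@8, authorship ..123123
After op 8 (move_right): buffer="qwkkkppp" (len 8), cursors c1@8 c2@8 c3@8, authorship ..123123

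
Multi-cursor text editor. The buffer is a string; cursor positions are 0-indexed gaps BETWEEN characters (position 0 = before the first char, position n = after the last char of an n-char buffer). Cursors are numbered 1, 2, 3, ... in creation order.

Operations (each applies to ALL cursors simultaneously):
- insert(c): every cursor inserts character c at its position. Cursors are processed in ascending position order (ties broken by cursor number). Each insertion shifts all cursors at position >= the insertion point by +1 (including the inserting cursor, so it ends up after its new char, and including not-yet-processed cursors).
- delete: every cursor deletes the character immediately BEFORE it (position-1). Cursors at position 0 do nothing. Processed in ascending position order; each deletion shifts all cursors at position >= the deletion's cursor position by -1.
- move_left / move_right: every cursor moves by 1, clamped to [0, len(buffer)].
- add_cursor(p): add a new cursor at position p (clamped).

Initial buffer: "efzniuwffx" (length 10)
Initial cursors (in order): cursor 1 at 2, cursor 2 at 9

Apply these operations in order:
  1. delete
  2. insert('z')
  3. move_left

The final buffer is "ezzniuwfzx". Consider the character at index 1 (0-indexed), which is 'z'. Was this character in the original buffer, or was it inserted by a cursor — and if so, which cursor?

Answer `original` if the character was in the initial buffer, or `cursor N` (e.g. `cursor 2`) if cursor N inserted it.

After op 1 (delete): buffer="ezniuwfx" (len 8), cursors c1@1 c2@7, authorship ........
After op 2 (insert('z')): buffer="ezzniuwfzx" (len 10), cursors c1@2 c2@9, authorship .1......2.
After op 3 (move_left): buffer="ezzniuwfzx" (len 10), cursors c1@1 c2@8, authorship .1......2.
Authorship (.=original, N=cursor N): . 1 . . . . . . 2 .
Index 1: author = 1

Answer: cursor 1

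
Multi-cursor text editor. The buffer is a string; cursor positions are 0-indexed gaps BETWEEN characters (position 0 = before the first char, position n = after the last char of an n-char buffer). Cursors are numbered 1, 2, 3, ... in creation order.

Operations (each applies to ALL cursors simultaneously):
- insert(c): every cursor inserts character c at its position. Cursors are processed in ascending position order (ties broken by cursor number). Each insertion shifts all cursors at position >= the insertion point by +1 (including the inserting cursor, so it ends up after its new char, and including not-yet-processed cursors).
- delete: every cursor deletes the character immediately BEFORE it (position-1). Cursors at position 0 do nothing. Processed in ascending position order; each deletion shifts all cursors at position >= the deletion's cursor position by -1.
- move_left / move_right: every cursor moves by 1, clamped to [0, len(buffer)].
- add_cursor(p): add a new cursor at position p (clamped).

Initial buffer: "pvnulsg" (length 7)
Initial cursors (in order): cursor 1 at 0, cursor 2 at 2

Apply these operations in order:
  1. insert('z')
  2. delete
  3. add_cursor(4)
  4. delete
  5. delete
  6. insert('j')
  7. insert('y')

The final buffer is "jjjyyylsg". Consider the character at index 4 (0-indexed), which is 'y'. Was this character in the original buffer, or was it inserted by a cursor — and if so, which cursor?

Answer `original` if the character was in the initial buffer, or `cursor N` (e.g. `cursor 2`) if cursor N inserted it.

Answer: cursor 2

Derivation:
After op 1 (insert('z')): buffer="zpvznulsg" (len 9), cursors c1@1 c2@4, authorship 1..2.....
After op 2 (delete): buffer="pvnulsg" (len 7), cursors c1@0 c2@2, authorship .......
After op 3 (add_cursor(4)): buffer="pvnulsg" (len 7), cursors c1@0 c2@2 c3@4, authorship .......
After op 4 (delete): buffer="pnlsg" (len 5), cursors c1@0 c2@1 c3@2, authorship .....
After op 5 (delete): buffer="lsg" (len 3), cursors c1@0 c2@0 c3@0, authorship ...
After op 6 (insert('j')): buffer="jjjlsg" (len 6), cursors c1@3 c2@3 c3@3, authorship 123...
After op 7 (insert('y')): buffer="jjjyyylsg" (len 9), cursors c1@6 c2@6 c3@6, authorship 123123...
Authorship (.=original, N=cursor N): 1 2 3 1 2 3 . . .
Index 4: author = 2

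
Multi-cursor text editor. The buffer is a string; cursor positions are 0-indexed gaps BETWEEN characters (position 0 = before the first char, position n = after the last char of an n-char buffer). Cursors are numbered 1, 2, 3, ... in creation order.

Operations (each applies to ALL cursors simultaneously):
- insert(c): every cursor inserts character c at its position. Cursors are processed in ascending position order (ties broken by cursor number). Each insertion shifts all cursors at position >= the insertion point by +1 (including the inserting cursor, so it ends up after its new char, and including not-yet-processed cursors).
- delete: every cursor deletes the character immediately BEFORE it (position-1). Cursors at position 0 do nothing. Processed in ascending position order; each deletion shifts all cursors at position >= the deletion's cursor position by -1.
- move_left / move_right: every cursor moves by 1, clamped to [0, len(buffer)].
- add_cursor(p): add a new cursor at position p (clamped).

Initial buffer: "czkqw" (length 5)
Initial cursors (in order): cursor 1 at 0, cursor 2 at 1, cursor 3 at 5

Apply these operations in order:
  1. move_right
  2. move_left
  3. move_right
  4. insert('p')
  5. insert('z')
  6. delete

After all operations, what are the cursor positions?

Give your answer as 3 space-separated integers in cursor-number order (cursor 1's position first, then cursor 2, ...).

Answer: 2 4 8

Derivation:
After op 1 (move_right): buffer="czkqw" (len 5), cursors c1@1 c2@2 c3@5, authorship .....
After op 2 (move_left): buffer="czkqw" (len 5), cursors c1@0 c2@1 c3@4, authorship .....
After op 3 (move_right): buffer="czkqw" (len 5), cursors c1@1 c2@2 c3@5, authorship .....
After op 4 (insert('p')): buffer="cpzpkqwp" (len 8), cursors c1@2 c2@4 c3@8, authorship .1.2...3
After op 5 (insert('z')): buffer="cpzzpzkqwpz" (len 11), cursors c1@3 c2@6 c3@11, authorship .11.22...33
After op 6 (delete): buffer="cpzpkqwp" (len 8), cursors c1@2 c2@4 c3@8, authorship .1.2...3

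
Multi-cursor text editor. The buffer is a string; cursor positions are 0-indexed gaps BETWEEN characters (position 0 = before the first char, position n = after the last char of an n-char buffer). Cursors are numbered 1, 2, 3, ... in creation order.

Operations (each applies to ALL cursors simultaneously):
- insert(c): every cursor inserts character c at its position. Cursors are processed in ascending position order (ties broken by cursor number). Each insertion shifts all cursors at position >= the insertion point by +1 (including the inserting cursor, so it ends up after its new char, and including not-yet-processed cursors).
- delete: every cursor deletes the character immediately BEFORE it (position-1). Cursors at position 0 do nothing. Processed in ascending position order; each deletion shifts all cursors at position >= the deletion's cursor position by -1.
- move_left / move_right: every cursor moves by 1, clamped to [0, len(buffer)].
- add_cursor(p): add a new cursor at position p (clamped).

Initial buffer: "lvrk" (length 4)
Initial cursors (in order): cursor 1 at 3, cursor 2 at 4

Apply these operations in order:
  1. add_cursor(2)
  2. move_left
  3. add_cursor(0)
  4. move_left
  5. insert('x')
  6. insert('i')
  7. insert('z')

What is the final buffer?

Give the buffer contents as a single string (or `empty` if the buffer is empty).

After op 1 (add_cursor(2)): buffer="lvrk" (len 4), cursors c3@2 c1@3 c2@4, authorship ....
After op 2 (move_left): buffer="lvrk" (len 4), cursors c3@1 c1@2 c2@3, authorship ....
After op 3 (add_cursor(0)): buffer="lvrk" (len 4), cursors c4@0 c3@1 c1@2 c2@3, authorship ....
After op 4 (move_left): buffer="lvrk" (len 4), cursors c3@0 c4@0 c1@1 c2@2, authorship ....
After op 5 (insert('x')): buffer="xxlxvxrk" (len 8), cursors c3@2 c4@2 c1@4 c2@6, authorship 34.1.2..
After op 6 (insert('i')): buffer="xxiilxivxirk" (len 12), cursors c3@4 c4@4 c1@7 c2@10, authorship 3434.11.22..
After op 7 (insert('z')): buffer="xxiizzlxizvxizrk" (len 16), cursors c3@6 c4@6 c1@10 c2@14, authorship 343434.111.222..

Answer: xxiizzlxizvxizrk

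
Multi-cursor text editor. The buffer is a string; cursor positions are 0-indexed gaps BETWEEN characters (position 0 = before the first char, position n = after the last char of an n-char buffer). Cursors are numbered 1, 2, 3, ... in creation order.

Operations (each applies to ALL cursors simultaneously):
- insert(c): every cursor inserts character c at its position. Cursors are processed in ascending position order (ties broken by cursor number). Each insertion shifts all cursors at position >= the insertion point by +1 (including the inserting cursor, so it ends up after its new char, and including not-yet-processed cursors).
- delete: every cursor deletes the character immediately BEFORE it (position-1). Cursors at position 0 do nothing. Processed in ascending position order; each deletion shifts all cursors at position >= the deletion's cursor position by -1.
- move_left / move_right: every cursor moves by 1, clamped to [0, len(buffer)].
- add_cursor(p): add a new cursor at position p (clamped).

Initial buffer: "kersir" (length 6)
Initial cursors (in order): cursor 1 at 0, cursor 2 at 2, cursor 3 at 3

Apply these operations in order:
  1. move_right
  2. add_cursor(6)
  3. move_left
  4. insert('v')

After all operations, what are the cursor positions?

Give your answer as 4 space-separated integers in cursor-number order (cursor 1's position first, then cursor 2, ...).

After op 1 (move_right): buffer="kersir" (len 6), cursors c1@1 c2@3 c3@4, authorship ......
After op 2 (add_cursor(6)): buffer="kersir" (len 6), cursors c1@1 c2@3 c3@4 c4@6, authorship ......
After op 3 (move_left): buffer="kersir" (len 6), cursors c1@0 c2@2 c3@3 c4@5, authorship ......
After op 4 (insert('v')): buffer="vkevrvsivr" (len 10), cursors c1@1 c2@4 c3@6 c4@9, authorship 1..2.3..4.

Answer: 1 4 6 9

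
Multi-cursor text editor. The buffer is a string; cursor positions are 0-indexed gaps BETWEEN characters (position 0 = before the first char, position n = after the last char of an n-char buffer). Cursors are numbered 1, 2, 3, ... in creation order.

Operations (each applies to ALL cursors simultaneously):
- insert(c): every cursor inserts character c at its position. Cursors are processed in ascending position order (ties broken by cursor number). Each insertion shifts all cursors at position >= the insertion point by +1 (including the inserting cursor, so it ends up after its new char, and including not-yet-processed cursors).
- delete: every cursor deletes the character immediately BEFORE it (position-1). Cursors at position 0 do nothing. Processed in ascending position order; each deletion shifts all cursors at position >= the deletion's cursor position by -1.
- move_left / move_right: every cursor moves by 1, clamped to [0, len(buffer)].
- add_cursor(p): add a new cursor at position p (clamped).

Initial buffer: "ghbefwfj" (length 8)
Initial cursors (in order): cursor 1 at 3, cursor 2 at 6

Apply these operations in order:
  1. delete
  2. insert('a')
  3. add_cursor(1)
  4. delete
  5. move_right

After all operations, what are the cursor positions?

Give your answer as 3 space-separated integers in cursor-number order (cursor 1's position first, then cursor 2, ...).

Answer: 2 4 1

Derivation:
After op 1 (delete): buffer="gheffj" (len 6), cursors c1@2 c2@4, authorship ......
After op 2 (insert('a')): buffer="ghaefafj" (len 8), cursors c1@3 c2@6, authorship ..1..2..
After op 3 (add_cursor(1)): buffer="ghaefafj" (len 8), cursors c3@1 c1@3 c2@6, authorship ..1..2..
After op 4 (delete): buffer="heffj" (len 5), cursors c3@0 c1@1 c2@3, authorship .....
After op 5 (move_right): buffer="heffj" (len 5), cursors c3@1 c1@2 c2@4, authorship .....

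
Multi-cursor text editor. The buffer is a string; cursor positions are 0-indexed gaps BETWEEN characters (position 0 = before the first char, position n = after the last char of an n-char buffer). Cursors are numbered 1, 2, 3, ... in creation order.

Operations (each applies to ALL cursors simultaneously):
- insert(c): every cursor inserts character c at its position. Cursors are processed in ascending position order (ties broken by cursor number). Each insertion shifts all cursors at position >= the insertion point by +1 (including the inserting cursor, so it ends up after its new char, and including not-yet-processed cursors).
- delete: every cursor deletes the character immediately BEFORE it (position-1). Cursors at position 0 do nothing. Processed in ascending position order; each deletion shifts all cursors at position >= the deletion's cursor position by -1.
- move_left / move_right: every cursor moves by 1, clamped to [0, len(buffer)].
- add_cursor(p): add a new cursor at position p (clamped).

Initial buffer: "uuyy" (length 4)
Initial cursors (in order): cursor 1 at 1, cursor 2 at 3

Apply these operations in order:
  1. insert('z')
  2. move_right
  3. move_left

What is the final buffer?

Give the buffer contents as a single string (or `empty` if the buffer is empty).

After op 1 (insert('z')): buffer="uzuyzy" (len 6), cursors c1@2 c2@5, authorship .1..2.
After op 2 (move_right): buffer="uzuyzy" (len 6), cursors c1@3 c2@6, authorship .1..2.
After op 3 (move_left): buffer="uzuyzy" (len 6), cursors c1@2 c2@5, authorship .1..2.

Answer: uzuyzy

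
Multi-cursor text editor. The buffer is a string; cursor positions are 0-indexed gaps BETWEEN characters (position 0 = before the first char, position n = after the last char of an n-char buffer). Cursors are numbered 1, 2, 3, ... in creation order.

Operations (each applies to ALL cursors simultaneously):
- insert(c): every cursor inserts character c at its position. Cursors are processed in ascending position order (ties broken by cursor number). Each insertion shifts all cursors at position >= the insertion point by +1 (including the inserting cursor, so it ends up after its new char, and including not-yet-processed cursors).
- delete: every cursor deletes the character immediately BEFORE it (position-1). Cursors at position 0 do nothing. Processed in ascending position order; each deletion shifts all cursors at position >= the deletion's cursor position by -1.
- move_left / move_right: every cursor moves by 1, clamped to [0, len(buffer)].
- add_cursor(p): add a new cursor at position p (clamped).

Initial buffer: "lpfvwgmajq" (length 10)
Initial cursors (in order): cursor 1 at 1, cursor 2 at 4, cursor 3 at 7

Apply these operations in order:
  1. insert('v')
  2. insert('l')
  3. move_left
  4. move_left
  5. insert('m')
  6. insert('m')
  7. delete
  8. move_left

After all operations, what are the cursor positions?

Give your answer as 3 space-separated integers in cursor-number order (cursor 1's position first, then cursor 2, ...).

After op 1 (insert('v')): buffer="lvpfvvwgmvajq" (len 13), cursors c1@2 c2@6 c3@10, authorship .1...2...3...
After op 2 (insert('l')): buffer="lvlpfvvlwgmvlajq" (len 16), cursors c1@3 c2@8 c3@13, authorship .11...22...33...
After op 3 (move_left): buffer="lvlpfvvlwgmvlajq" (len 16), cursors c1@2 c2@7 c3@12, authorship .11...22...33...
After op 4 (move_left): buffer="lvlpfvvlwgmvlajq" (len 16), cursors c1@1 c2@6 c3@11, authorship .11...22...33...
After op 5 (insert('m')): buffer="lmvlpfvmvlwgmmvlajq" (len 19), cursors c1@2 c2@8 c3@14, authorship .111...222...333...
After op 6 (insert('m')): buffer="lmmvlpfvmmvlwgmmmvlajq" (len 22), cursors c1@3 c2@10 c3@17, authorship .1111...2222...3333...
After op 7 (delete): buffer="lmvlpfvmvlwgmmvlajq" (len 19), cursors c1@2 c2@8 c3@14, authorship .111...222...333...
After op 8 (move_left): buffer="lmvlpfvmvlwgmmvlajq" (len 19), cursors c1@1 c2@7 c3@13, authorship .111...222...333...

Answer: 1 7 13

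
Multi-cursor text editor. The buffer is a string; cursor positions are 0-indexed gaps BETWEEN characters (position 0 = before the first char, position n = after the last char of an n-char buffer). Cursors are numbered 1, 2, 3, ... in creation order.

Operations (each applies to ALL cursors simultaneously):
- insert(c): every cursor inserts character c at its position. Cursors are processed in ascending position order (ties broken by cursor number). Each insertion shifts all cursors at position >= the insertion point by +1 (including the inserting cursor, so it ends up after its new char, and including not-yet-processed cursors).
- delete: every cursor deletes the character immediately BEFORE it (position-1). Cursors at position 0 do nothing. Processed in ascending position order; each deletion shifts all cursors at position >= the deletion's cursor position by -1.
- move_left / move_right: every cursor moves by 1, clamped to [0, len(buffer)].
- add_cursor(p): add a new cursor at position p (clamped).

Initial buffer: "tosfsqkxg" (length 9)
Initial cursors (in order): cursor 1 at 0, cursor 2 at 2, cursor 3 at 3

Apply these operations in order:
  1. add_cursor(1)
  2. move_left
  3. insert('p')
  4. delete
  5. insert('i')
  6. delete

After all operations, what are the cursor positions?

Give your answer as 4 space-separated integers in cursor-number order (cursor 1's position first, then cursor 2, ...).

After op 1 (add_cursor(1)): buffer="tosfsqkxg" (len 9), cursors c1@0 c4@1 c2@2 c3@3, authorship .........
After op 2 (move_left): buffer="tosfsqkxg" (len 9), cursors c1@0 c4@0 c2@1 c3@2, authorship .........
After op 3 (insert('p')): buffer="pptpopsfsqkxg" (len 13), cursors c1@2 c4@2 c2@4 c3@6, authorship 14.2.3.......
After op 4 (delete): buffer="tosfsqkxg" (len 9), cursors c1@0 c4@0 c2@1 c3@2, authorship .........
After op 5 (insert('i')): buffer="iitioisfsqkxg" (len 13), cursors c1@2 c4@2 c2@4 c3@6, authorship 14.2.3.......
After op 6 (delete): buffer="tosfsqkxg" (len 9), cursors c1@0 c4@0 c2@1 c3@2, authorship .........

Answer: 0 1 2 0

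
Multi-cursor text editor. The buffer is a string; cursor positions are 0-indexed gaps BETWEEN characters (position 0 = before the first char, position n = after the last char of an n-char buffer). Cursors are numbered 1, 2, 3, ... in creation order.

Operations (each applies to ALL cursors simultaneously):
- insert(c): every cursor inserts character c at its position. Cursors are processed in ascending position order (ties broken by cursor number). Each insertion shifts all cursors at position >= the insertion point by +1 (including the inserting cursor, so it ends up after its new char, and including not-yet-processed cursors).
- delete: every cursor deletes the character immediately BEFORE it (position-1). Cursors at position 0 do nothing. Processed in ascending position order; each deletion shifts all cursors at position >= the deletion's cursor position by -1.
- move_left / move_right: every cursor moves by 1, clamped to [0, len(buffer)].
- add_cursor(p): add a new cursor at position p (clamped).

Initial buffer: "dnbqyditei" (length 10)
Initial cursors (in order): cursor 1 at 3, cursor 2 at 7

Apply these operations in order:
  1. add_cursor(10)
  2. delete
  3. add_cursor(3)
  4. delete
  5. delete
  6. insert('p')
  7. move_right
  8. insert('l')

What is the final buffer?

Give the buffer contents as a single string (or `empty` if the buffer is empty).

Answer: ppppllll

Derivation:
After op 1 (add_cursor(10)): buffer="dnbqyditei" (len 10), cursors c1@3 c2@7 c3@10, authorship ..........
After op 2 (delete): buffer="dnqydte" (len 7), cursors c1@2 c2@5 c3@7, authorship .......
After op 3 (add_cursor(3)): buffer="dnqydte" (len 7), cursors c1@2 c4@3 c2@5 c3@7, authorship .......
After op 4 (delete): buffer="dyt" (len 3), cursors c1@1 c4@1 c2@2 c3@3, authorship ...
After op 5 (delete): buffer="" (len 0), cursors c1@0 c2@0 c3@0 c4@0, authorship 
After op 6 (insert('p')): buffer="pppp" (len 4), cursors c1@4 c2@4 c3@4 c4@4, authorship 1234
After op 7 (move_right): buffer="pppp" (len 4), cursors c1@4 c2@4 c3@4 c4@4, authorship 1234
After op 8 (insert('l')): buffer="ppppllll" (len 8), cursors c1@8 c2@8 c3@8 c4@8, authorship 12341234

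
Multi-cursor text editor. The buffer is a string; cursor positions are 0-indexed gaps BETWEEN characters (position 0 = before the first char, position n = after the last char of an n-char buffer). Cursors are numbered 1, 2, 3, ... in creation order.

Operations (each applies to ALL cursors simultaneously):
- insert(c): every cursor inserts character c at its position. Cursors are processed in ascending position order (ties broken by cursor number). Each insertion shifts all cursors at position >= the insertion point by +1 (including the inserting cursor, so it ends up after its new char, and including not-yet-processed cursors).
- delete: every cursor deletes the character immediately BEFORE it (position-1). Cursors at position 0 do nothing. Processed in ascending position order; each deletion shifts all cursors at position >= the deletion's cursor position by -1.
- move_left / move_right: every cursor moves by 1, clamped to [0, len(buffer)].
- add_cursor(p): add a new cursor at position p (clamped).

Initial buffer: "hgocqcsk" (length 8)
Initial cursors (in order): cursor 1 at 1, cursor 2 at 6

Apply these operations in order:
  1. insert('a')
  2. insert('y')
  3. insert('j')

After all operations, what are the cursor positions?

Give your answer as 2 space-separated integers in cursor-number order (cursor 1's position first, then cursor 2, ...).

After op 1 (insert('a')): buffer="hagocqcask" (len 10), cursors c1@2 c2@8, authorship .1.....2..
After op 2 (insert('y')): buffer="haygocqcaysk" (len 12), cursors c1@3 c2@10, authorship .11.....22..
After op 3 (insert('j')): buffer="hayjgocqcayjsk" (len 14), cursors c1@4 c2@12, authorship .111.....222..

Answer: 4 12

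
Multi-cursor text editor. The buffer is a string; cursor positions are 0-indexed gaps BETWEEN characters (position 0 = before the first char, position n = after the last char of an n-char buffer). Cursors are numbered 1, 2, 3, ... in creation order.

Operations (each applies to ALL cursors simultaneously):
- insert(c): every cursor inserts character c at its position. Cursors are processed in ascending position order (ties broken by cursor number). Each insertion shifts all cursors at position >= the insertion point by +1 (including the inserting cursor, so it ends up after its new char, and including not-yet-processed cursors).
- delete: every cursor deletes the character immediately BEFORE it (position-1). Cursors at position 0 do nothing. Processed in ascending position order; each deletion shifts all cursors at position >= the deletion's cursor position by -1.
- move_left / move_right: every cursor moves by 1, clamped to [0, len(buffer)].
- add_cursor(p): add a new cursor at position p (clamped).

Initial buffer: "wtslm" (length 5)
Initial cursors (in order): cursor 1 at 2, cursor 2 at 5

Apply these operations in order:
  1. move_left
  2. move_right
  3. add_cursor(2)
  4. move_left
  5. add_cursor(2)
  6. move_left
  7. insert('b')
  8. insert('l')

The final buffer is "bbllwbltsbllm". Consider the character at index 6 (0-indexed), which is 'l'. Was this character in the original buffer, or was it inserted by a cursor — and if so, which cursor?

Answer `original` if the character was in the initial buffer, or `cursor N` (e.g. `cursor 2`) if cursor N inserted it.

Answer: cursor 4

Derivation:
After op 1 (move_left): buffer="wtslm" (len 5), cursors c1@1 c2@4, authorship .....
After op 2 (move_right): buffer="wtslm" (len 5), cursors c1@2 c2@5, authorship .....
After op 3 (add_cursor(2)): buffer="wtslm" (len 5), cursors c1@2 c3@2 c2@5, authorship .....
After op 4 (move_left): buffer="wtslm" (len 5), cursors c1@1 c3@1 c2@4, authorship .....
After op 5 (add_cursor(2)): buffer="wtslm" (len 5), cursors c1@1 c3@1 c4@2 c2@4, authorship .....
After op 6 (move_left): buffer="wtslm" (len 5), cursors c1@0 c3@0 c4@1 c2@3, authorship .....
After op 7 (insert('b')): buffer="bbwbtsblm" (len 9), cursors c1@2 c3@2 c4@4 c2@7, authorship 13.4..2..
After op 8 (insert('l')): buffer="bbllwbltsbllm" (len 13), cursors c1@4 c3@4 c4@7 c2@11, authorship 1313.44..22..
Authorship (.=original, N=cursor N): 1 3 1 3 . 4 4 . . 2 2 . .
Index 6: author = 4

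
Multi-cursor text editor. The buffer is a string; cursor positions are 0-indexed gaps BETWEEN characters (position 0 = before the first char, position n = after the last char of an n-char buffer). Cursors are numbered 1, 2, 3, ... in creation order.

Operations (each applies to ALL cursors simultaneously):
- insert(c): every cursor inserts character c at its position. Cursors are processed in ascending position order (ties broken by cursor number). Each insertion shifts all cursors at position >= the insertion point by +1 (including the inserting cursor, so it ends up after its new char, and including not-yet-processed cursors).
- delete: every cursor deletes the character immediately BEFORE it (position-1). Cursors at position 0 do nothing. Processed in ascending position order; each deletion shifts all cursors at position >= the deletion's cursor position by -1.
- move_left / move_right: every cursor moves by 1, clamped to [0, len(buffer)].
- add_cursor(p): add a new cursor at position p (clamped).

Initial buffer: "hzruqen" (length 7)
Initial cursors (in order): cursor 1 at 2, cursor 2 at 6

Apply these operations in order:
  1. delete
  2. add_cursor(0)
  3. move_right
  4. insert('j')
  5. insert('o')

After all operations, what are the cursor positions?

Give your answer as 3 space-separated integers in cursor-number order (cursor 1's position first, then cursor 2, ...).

After op 1 (delete): buffer="hruqn" (len 5), cursors c1@1 c2@4, authorship .....
After op 2 (add_cursor(0)): buffer="hruqn" (len 5), cursors c3@0 c1@1 c2@4, authorship .....
After op 3 (move_right): buffer="hruqn" (len 5), cursors c3@1 c1@2 c2@5, authorship .....
After op 4 (insert('j')): buffer="hjrjuqnj" (len 8), cursors c3@2 c1@4 c2@8, authorship .3.1...2
After op 5 (insert('o')): buffer="hjorjouqnjo" (len 11), cursors c3@3 c1@6 c2@11, authorship .33.11...22

Answer: 6 11 3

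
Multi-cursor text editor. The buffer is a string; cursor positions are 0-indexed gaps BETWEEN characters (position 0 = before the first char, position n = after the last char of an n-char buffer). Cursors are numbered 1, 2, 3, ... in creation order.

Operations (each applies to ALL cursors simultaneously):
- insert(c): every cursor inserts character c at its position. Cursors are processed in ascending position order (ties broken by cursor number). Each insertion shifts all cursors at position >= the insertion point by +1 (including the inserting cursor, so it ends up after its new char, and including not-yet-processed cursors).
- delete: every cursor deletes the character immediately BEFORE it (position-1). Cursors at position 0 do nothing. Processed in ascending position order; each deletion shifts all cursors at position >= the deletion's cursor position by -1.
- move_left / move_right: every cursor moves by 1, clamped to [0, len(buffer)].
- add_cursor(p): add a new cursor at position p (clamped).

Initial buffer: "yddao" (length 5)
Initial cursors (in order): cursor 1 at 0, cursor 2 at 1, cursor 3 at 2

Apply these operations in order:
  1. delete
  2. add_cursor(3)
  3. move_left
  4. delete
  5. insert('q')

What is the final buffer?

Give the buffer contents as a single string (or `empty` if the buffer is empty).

After op 1 (delete): buffer="dao" (len 3), cursors c1@0 c2@0 c3@0, authorship ...
After op 2 (add_cursor(3)): buffer="dao" (len 3), cursors c1@0 c2@0 c3@0 c4@3, authorship ...
After op 3 (move_left): buffer="dao" (len 3), cursors c1@0 c2@0 c3@0 c4@2, authorship ...
After op 4 (delete): buffer="do" (len 2), cursors c1@0 c2@0 c3@0 c4@1, authorship ..
After op 5 (insert('q')): buffer="qqqdqo" (len 6), cursors c1@3 c2@3 c3@3 c4@5, authorship 123.4.

Answer: qqqdqo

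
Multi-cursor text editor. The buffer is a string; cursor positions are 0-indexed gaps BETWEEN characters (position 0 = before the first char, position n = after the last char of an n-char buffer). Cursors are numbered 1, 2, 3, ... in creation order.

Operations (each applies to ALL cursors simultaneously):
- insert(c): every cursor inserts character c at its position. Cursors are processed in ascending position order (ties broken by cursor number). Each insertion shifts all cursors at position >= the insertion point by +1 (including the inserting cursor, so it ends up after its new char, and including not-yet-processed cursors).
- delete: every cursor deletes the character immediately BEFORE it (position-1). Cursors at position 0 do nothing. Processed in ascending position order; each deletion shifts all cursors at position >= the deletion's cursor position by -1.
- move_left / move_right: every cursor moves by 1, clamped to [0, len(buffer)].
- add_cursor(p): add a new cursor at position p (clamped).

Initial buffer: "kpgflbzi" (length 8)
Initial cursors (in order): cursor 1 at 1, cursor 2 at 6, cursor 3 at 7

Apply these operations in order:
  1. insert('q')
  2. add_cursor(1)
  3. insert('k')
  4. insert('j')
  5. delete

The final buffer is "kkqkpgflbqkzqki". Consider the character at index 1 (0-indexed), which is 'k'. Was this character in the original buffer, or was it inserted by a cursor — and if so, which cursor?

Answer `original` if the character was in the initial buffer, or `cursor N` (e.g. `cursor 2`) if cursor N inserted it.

Answer: cursor 4

Derivation:
After op 1 (insert('q')): buffer="kqpgflbqzqi" (len 11), cursors c1@2 c2@8 c3@10, authorship .1.....2.3.
After op 2 (add_cursor(1)): buffer="kqpgflbqzqi" (len 11), cursors c4@1 c1@2 c2@8 c3@10, authorship .1.....2.3.
After op 3 (insert('k')): buffer="kkqkpgflbqkzqki" (len 15), cursors c4@2 c1@4 c2@11 c3@14, authorship .411.....22.33.
After op 4 (insert('j')): buffer="kkjqkjpgflbqkjzqkji" (len 19), cursors c4@3 c1@6 c2@14 c3@18, authorship .44111.....222.333.
After op 5 (delete): buffer="kkqkpgflbqkzqki" (len 15), cursors c4@2 c1@4 c2@11 c3@14, authorship .411.....22.33.
Authorship (.=original, N=cursor N): . 4 1 1 . . . . . 2 2 . 3 3 .
Index 1: author = 4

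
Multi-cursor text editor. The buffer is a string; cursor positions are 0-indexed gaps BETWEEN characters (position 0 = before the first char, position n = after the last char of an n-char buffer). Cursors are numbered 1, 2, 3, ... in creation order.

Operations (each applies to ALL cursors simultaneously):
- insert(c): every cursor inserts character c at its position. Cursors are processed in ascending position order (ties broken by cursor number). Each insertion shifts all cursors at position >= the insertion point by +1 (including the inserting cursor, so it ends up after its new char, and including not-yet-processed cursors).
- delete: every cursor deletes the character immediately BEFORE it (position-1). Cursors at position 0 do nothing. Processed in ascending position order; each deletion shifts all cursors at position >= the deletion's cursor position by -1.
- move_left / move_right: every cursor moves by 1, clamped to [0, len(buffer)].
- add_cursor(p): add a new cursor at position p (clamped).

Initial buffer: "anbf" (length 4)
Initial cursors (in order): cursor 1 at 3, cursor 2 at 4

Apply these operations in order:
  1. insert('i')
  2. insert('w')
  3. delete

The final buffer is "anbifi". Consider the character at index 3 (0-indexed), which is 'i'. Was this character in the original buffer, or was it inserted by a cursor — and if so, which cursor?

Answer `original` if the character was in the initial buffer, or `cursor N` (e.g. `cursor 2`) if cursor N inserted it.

Answer: cursor 1

Derivation:
After op 1 (insert('i')): buffer="anbifi" (len 6), cursors c1@4 c2@6, authorship ...1.2
After op 2 (insert('w')): buffer="anbiwfiw" (len 8), cursors c1@5 c2@8, authorship ...11.22
After op 3 (delete): buffer="anbifi" (len 6), cursors c1@4 c2@6, authorship ...1.2
Authorship (.=original, N=cursor N): . . . 1 . 2
Index 3: author = 1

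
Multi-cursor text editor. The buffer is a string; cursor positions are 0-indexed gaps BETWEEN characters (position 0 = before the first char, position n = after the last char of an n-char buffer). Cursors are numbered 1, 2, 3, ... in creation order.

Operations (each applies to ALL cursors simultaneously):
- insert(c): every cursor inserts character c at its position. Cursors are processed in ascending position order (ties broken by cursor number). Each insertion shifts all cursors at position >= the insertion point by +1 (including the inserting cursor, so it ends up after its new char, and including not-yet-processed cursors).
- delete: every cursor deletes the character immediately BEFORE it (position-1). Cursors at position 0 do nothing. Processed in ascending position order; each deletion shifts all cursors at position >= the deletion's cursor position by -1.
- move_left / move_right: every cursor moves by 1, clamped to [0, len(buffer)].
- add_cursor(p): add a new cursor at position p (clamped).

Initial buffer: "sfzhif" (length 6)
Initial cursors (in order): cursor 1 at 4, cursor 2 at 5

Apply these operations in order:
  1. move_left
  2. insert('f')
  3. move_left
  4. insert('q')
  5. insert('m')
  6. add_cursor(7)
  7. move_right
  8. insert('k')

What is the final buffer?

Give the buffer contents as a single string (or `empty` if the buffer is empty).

Answer: sfzqmfkhqkmfkif

Derivation:
After op 1 (move_left): buffer="sfzhif" (len 6), cursors c1@3 c2@4, authorship ......
After op 2 (insert('f')): buffer="sfzfhfif" (len 8), cursors c1@4 c2@6, authorship ...1.2..
After op 3 (move_left): buffer="sfzfhfif" (len 8), cursors c1@3 c2@5, authorship ...1.2..
After op 4 (insert('q')): buffer="sfzqfhqfif" (len 10), cursors c1@4 c2@7, authorship ...11.22..
After op 5 (insert('m')): buffer="sfzqmfhqmfif" (len 12), cursors c1@5 c2@9, authorship ...111.222..
After op 6 (add_cursor(7)): buffer="sfzqmfhqmfif" (len 12), cursors c1@5 c3@7 c2@9, authorship ...111.222..
After op 7 (move_right): buffer="sfzqmfhqmfif" (len 12), cursors c1@6 c3@8 c2@10, authorship ...111.222..
After op 8 (insert('k')): buffer="sfzqmfkhqkmfkif" (len 15), cursors c1@7 c3@10 c2@13, authorship ...1111.23222..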